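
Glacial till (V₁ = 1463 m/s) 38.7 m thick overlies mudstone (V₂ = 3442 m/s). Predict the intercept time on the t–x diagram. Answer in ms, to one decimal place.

47.9 ms

tᵢ = 2h·√(V₂²−V₁²)/(V₁V₂).
√(V₂²−V₁²) = √(3442²−1463²) = 3115.6 m/s.
tᵢ = 2·38.7·3115.6/(1463·3442) = 0.04789 s.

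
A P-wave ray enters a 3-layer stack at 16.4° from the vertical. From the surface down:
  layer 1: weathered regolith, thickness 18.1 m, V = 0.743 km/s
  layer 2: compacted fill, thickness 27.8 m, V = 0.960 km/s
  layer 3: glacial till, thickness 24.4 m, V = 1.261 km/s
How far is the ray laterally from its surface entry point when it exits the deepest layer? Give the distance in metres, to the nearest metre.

Ray parameter p = sin 16.4° / 0.743 km/s = 3.8000e-01 s/km.
Layer 1: θ = 16.40°; offset = 18.1·tan 16.40° = 5.327 m.
Layer 2: sin θ = p·0.960 = 0.3648 → θ = 21.40°; offset = 27.8·tan 21.40° = 10.892 m.
Layer 3: sin θ = p·1.261 = 0.4792 → θ = 28.63°; offset = 24.4·tan 28.63° = 13.321 m.
Σ offsets = 29.540 m.

30 m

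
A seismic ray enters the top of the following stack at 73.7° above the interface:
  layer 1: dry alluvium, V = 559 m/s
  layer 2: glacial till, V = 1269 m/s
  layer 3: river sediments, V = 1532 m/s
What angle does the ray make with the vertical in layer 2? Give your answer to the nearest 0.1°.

From the normal: θ₁ = 90° − 73.7° = 16.3°.
Ray parameter p = sin 16.3° / 559 = 5.0209e-04 s/m.
sin θ_2 = p·V_2 = 5.0209e-04 × 1269 = 0.6371.
θ_2 = arcsin 0.6371 = 39.58°.

39.6°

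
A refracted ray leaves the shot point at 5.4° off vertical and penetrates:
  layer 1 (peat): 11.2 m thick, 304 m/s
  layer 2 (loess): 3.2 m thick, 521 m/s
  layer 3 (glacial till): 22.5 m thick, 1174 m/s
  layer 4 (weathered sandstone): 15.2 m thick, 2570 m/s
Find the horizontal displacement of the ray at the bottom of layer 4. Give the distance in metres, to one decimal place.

Ray parameter p = sin 5.4° / 304 m/s = 3.0957e-04 s/m.
Layer 1: θ = 5.40°; offset = 11.2·tan 5.40° = 1.059 m.
Layer 2: sin θ = p·521 = 0.1613 → θ = 9.28°; offset = 3.2·tan 9.28° = 0.523 m.
Layer 3: sin θ = p·1174 = 0.3634 → θ = 21.31°; offset = 22.5·tan 21.31° = 8.777 m.
Layer 4: sin θ = p·2570 = 0.7956 → θ = 52.71°; offset = 15.2·tan 52.71° = 19.961 m.
Total horizontal offset = 30.320 m.

30.3 m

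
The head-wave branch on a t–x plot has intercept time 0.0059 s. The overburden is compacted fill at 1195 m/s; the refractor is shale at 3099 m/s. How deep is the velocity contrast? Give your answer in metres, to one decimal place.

h = tᵢ·V₁·V₂ / (2·√(V₂²−V₁²)).
√(V₂²−V₁²) = √(3099² − 1195²) = 2859.3 m/s.
h = 0.0059 s × 1195 × 3099 / (2 × 2859.3) = 3.82 m.

3.8 m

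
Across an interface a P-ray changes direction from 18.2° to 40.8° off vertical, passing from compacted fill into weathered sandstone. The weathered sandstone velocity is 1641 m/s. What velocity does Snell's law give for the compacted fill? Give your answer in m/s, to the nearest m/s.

sin 18.2° = 0.3123; sin 40.8° = 0.6534.
V₁ = V₂·(sin θ₁/sin θ₂) = 1641·(0.3123/0.6534) = 784.40 m/s.

784 m/s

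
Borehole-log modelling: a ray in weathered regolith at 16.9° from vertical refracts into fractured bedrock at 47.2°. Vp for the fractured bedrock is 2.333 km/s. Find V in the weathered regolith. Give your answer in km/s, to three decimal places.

Snell's law: sin 16.9°/V₁ = sin 47.2°/V₂.
V₁ = V₂·sin 16.9°/sin 47.2° = 2.333 × 0.3962 = 0.924 km/s.

0.924 km/s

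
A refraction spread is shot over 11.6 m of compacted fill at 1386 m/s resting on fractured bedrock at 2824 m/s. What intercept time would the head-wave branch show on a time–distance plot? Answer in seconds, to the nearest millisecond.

0.015 s

tᵢ = 2h·√(V₂²−V₁²)/(V₁V₂).
√(V₂²−V₁²) = √(2824²−1386²) = 2460.5 m/s.
tᵢ = 2·11.6·2460.5/(1386·2824) = 0.01458 s.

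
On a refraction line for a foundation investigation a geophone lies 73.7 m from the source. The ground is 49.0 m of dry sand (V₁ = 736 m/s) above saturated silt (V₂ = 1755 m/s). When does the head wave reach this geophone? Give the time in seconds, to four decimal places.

0.1629 s

t = x/V₂ + 2h·√(V₂²−V₁²)/(V₁V₂).
√(V₂²−V₁²) = √(1755²−736²) = 1593.2 m/s; delay term = 2·49.0·1593.2/(736·1755) = 0.12088 s.
t = 73.7/1755 + 0.12088 = 0.16287 s.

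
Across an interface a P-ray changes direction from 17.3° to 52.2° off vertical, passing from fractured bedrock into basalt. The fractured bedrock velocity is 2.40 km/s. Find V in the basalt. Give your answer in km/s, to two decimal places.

6.38 km/s

sin 17.3° = 0.2974; sin 52.2° = 0.7902.
V₂ = V₁·(sin θ₂/sin θ₁) = 2.40·(0.7902/0.2974) = 6.38 km/s.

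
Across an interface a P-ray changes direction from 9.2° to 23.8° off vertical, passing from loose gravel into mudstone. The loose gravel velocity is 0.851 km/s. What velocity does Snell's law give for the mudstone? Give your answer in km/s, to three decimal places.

sin 9.2° = 0.1599; sin 23.8° = 0.4035.
V₂ = V₁·(sin θ₂/sin θ₁) = 0.851·(0.4035/0.1599) = 2.148 km/s.

2.148 km/s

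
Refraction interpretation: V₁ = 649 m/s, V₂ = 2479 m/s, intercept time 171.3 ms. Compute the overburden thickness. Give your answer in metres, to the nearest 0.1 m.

h = tᵢ·V₁·V₂ / (2·√(V₂²−V₁²)).
√(V₂²−V₁²) = √(2479² − 649²) = 2392.5 m/s.
h = 0.1713 s × 649 × 2479 / (2 × 2392.5) = 57.60 m.

57.6 m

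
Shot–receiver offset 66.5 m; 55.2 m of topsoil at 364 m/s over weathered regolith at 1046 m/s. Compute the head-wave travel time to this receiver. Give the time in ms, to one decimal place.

t = x/V₂ + 2h·√(V₂²−V₁²)/(V₁V₂).
√(V₂²−V₁²) = √(1046²−364²) = 980.6 m/s; delay term = 2·55.2·980.6/(364·1046) = 0.28434 s.
t = 66.5/1046 + 0.28434 = 0.34792 s.

347.9 ms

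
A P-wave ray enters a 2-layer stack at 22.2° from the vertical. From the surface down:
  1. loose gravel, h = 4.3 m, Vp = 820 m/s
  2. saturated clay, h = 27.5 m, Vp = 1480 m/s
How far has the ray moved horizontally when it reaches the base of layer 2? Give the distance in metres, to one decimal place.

27.4 m

p = sin θ₁/V₁ = sin 22.2°/820 = 4.6078e-04 s/m is conserved through the stack.
Layer 1: θ = 22.20°; offset = 4.3·tan 22.20° = 1.755 m.
Layer 2: sin θ = p·1480 = 0.6820 → θ = 43.00°; offset = 27.5·tan 43.00° = 25.641 m.
Total horizontal offset = 27.396 m.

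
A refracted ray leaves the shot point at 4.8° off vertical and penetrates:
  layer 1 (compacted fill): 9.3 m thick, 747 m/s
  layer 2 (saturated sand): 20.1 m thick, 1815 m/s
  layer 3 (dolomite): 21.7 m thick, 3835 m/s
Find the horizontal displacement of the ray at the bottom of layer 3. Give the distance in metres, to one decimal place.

15.3 m

Apply Snell's law at each interface; in layer i the horizontal offset is hᵢ·tan θᵢ.
Layer 1: θ = 4.80°; offset = 9.3·tan 4.80° = 0.781 m.
Layer 2: sin θ = 1815·sin 4.8°/747 = 0.2033, θ = 11.73°; offset = 20.1·tan 11.73° = 4.174 m.
Layer 3: sin θ = 3835·sin 4.8°/747 = 0.4296, θ = 25.44°; offset = 21.7·tan 25.44° = 10.323 m.
Summing the layer offsets gives 15.278 m.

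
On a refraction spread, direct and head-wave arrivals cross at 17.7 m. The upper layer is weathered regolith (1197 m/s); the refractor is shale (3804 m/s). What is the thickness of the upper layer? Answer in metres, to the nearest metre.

x_cross = 2h·√((V₂+V₁)/(V₂−V₁)) → h = x_cross / (2·√((V₂+V₁)/(V₂−V₁))).
√((V₂+V₁)/(V₂−V₁)) = √((3804+1197)/(3804−1197)) = 1.3850.
h = 17.7 / (2·1.3850) = 6.39 m.

6 m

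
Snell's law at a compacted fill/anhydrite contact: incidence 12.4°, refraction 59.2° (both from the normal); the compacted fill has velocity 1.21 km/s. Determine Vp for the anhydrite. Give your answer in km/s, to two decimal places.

sin 12.4° = 0.2147; sin 59.2° = 0.8590.
V₂ = V₁·(sin θ₂/sin θ₁) = 1.21·(0.8590/0.2147) = 4.84 km/s.

4.84 km/s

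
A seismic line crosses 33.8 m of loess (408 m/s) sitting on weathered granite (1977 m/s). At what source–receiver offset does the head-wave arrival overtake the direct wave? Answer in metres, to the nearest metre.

θ_c = arcsin(408/1977) = 11.91°, so cos θ_c = 0.9785 and tᵢ = 2h cos θ_c/V₁ = 0.1621 s.
At crossover x/V₁ = x/V₂ + tᵢ ⇒ x = tᵢ/(1/V₁ − 1/V₂) = 0.16212/(2.4510e-03 − 5.0582e-04) = 83.34 m.

83 m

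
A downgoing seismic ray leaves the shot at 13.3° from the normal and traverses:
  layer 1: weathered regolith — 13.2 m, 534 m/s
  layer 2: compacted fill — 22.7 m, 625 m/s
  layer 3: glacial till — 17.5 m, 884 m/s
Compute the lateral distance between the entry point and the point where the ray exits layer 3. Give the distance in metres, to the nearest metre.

17 m

Ray parameter p = sin 13.3° / 534 m/s = 4.3080e-04 s/m.
Layer 1: θ = 13.30°; offset = 13.2·tan 13.30° = 3.120 m.
Layer 2: sin θ = p·625 = 0.2693 → θ = 15.62°; offset = 22.7·tan 15.62° = 6.346 m.
Layer 3: sin θ = p·884 = 0.3808 → θ = 22.39°; offset = 17.5·tan 22.39° = 7.208 m.
Summing the layer offsets gives 16.674 m.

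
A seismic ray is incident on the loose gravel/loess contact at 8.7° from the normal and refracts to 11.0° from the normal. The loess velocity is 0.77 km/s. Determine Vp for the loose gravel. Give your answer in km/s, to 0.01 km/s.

sin 8.7° = 0.1513; sin 11.0° = 0.1908.
V₁ = V₂·(sin θ₁/sin θ₂) = 0.77·(0.1513/0.1908) = 0.61 km/s.

0.61 km/s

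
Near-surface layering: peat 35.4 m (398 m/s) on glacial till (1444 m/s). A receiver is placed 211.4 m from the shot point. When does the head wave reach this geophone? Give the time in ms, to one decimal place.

t = x/V₂ + 2h·√(V₂²−V₁²)/(V₁V₂).
√(V₂²−V₁²) = √(1444²−398²) = 1388.1 m/s; delay term = 2·35.4·1388.1/(398·1444) = 0.17100 s.
t = 211.4/1444 + 0.17100 = 0.31740 s.

317.4 ms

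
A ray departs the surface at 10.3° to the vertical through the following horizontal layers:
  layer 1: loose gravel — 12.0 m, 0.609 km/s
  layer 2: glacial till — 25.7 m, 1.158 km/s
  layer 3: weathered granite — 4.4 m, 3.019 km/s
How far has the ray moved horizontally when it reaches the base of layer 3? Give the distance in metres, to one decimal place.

Apply Snell's law at each interface; in layer i the horizontal offset is hᵢ·tan θᵢ.
Layer 1: θ = 10.30°; offset = 12.0·tan 10.30° = 2.181 m.
Layer 2: sin θ = 1.158·sin 10.3°/0.609 = 0.3400, θ = 19.88°; offset = 25.7·tan 19.88° = 9.291 m.
Layer 3: sin θ = 3.019·sin 10.3°/0.609 = 0.8864, θ = 62.42°; offset = 4.4·tan 62.42° = 8.424 m.
Summing the layer offsets gives 19.896 m.

19.9 m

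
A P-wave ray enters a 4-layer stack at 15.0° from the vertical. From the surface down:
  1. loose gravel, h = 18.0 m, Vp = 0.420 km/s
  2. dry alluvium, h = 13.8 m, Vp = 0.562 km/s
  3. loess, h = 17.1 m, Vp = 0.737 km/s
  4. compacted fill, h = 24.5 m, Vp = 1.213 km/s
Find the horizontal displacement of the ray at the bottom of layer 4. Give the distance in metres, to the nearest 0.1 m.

Apply Snell's law at each interface; in layer i the horizontal offset is hᵢ·tan θᵢ.
Layer 1: θ = 15.00°; offset = 18.0·tan 15.00° = 4.823 m.
Layer 2: sin θ = 0.562·sin 15.0°/0.420 = 0.3463, θ = 20.26°; offset = 13.8·tan 20.26° = 5.095 m.
Layer 3: sin θ = 0.737·sin 15.0°/0.420 = 0.4542, θ = 27.01°; offset = 17.1·tan 27.01° = 8.717 m.
Layer 4: sin θ = 1.213·sin 15.0°/0.420 = 0.7475, θ = 48.37°; offset = 24.5·tan 48.37° = 27.570 m.
Σ offsets = 46.204 m.

46.2 m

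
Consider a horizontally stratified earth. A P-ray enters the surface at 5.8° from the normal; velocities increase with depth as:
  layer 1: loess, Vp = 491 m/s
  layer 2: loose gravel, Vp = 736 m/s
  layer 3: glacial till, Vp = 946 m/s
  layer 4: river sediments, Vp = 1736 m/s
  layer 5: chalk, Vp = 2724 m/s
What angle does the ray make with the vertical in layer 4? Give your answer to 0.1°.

Ray parameter p = sin 5.8° / 491 = 2.0582e-04 s/m.
sin θ_4 = p·V_4 = 2.0582e-04 × 1736 = 0.3573.
θ_4 = arcsin 0.3573 = 20.93°.

20.9°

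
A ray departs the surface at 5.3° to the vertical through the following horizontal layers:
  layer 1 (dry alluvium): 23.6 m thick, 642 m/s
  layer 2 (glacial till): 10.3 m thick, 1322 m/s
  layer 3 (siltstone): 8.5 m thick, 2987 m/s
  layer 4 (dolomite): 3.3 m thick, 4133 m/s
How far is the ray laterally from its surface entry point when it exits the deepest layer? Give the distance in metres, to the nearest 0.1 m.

10.7 m

p = sin θ₁/V₁ = sin 5.3°/642 = 1.4388e-04 s/m is conserved through the stack.
Layer 1: θ = 5.30°; offset = 23.6·tan 5.30° = 2.189 m.
Layer 2: sin θ = p·1322 = 0.1902 → θ = 10.96°; offset = 10.3·tan 10.96° = 1.996 m.
Layer 3: sin θ = p·2987 = 0.4298 → θ = 25.45°; offset = 8.5·tan 25.45° = 4.046 m.
Layer 4: sin θ = p·4133 = 0.5947 → θ = 36.49°; offset = 3.3·tan 36.49° = 2.441 m.
Summing the layer offsets gives 10.671 m.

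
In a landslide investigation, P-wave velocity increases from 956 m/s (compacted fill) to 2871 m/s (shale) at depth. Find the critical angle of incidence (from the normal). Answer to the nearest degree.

Critical incidence: sin θ_c = V₁/V₂ = 956/2871 = 0.3330.
θ_c = arcsin 0.3330 = 19.45°.

19°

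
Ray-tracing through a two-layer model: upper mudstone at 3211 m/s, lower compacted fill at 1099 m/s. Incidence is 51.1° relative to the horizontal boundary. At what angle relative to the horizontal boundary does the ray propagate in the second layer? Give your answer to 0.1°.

77.6°

Angle from the normal: 90° − 51.1° = 38.9°.
sin θ₁/V₁ = sin θ₂/V₂ ⇒ sin θ₂ = 1099·sin 38.9°/3211 = 1099·0.6280/3211 = 0.2149.
θ₂ = arcsin 0.2149 = 12.41° from the normal.
From the interface: 90° − 12.41° = 77.59°.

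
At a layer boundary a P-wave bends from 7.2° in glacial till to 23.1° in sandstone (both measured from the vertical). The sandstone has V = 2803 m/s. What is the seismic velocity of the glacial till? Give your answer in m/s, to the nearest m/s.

895 m/s

sin 7.2° = 0.1253; sin 23.1° = 0.3923.
V₁ = V₂·(sin θ₁/sin θ₂) = 2803·(0.1253/0.3923) = 895.43 m/s.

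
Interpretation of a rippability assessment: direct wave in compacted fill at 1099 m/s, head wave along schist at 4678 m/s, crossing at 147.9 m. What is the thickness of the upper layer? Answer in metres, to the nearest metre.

58 m

x_cross = 2h·√((V₂+V₁)/(V₂−V₁)) → h = x_cross / (2·√((V₂+V₁)/(V₂−V₁))).
√((V₂+V₁)/(V₂−V₁)) = √((4678+1099)/(4678−1099)) = 1.2705.
h = 147.9 / (2·1.2705) = 58.21 m.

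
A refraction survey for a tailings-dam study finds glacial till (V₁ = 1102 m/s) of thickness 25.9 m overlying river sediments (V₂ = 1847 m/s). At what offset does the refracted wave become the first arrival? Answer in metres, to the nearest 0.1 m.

103.1 m

x_cross = 2h·√((V₂+V₁)/(V₂−V₁)).
(V₂+V₁)/(V₂−V₁) = (1847+1102)/(1847−1102) = 3.9584; √ = 1.9896.
x_cross = 2·25.9·1.9896 = 103.06 m.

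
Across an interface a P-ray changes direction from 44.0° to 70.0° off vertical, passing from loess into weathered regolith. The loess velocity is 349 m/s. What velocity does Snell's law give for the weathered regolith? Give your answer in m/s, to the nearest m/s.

Snell's law: sin 44.0°/V₁ = sin 70.0°/V₂.
V₂ = V₁·sin 70.0°/sin 44.0° = 349 × 1.3527 = 472.11 m/s.

472 m/s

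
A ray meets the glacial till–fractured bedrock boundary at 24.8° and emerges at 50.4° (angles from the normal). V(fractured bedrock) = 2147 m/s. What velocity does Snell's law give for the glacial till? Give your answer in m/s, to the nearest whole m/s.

sin 24.8° = 0.4195; sin 50.4° = 0.7705.
V₁ = V₂·(sin θ₁/sin θ₂) = 2147·(0.4195/0.7705) = 1168.78 m/s.

1169 m/s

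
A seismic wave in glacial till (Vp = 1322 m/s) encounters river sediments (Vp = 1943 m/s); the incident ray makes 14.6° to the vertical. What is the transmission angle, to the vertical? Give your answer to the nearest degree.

Snell's law: sin θ₂ = (V₂/V₁)·sin θ₁ = (1943/1322)·sin 14.6° = 0.3705.
θ₂ = sin⁻¹(0.3705) = 21.75° (from vertical).

22°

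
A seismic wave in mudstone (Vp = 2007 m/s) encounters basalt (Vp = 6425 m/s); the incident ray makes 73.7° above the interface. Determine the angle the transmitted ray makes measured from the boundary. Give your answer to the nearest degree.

Convert to the normal: θ₁ = 90° − 73.7° = 16.3°.
sin θ₁/V₁ = sin θ₂/V₂ ⇒ sin θ₂ = 6425·sin 16.3°/2007 = 6425·0.2807/2007 = 0.8985.
θ₂ = arcsin 0.8985 = 63.96° from the normal.
From the interface: 90° − 63.96° = 26.04°.

26°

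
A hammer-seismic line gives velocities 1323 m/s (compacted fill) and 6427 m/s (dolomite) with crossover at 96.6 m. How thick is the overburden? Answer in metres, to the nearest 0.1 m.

39.2 m

h = (x_cross/2)·√((V₂−V₁)/(V₂+V₁)).
(V₂−V₁)/(V₂+V₁) = (6427−1323)/(6427+1323) = 0.6586; √ = 0.8115.
h = (96.6/2)·0.8115 = 39.20 m.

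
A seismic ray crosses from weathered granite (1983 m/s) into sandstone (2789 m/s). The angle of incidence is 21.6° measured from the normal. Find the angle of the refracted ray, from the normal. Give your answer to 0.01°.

sin θ₁/V₁ = sin θ₂/V₂ ⇒ sin θ₂ = 2789·sin 21.6°/1983 = 2789·0.3681/1983 = 0.5178.
θ₂ = sin⁻¹(0.5178) = 31.18° (from vertical).

31.18°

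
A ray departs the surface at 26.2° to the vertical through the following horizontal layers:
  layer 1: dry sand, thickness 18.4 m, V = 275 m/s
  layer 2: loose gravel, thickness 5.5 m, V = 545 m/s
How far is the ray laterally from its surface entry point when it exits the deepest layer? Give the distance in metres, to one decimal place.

Apply Snell's law at each interface; in layer i the horizontal offset is hᵢ·tan θᵢ.
Layer 1: θ = 26.20°; offset = 18.4·tan 26.20° = 9.054 m.
Layer 2: sin θ = 545·sin 26.2°/275 = 0.8750, θ = 61.04°; offset = 5.5·tan 61.04° = 9.940 m.
Summing the layer offsets gives 18.994 m.

19.0 m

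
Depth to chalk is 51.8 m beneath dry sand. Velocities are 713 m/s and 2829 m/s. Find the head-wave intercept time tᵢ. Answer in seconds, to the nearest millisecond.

tᵢ = 2h·√(V₂²−V₁²)/(V₁V₂).
√(V₂²−V₁²) = √(2829²−713²) = 2737.7 m/s.
tᵢ = 2·51.8·2737.7/(713·2829) = 0.14061 s.

0.141 s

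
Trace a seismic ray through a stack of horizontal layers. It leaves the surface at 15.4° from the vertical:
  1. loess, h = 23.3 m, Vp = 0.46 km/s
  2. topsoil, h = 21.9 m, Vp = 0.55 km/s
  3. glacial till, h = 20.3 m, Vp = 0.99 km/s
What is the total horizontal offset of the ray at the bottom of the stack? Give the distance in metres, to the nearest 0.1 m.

p = sin θ₁/V₁ = sin 15.4°/0.46 = 5.7730e-01 s/km is conserved through the stack.
Layer 1: θ = 15.40°; offset = 23.3·tan 15.40° = 6.418 m.
Layer 2: sin θ = p·0.55 = 0.3175 → θ = 18.51°; offset = 21.9·tan 18.51° = 7.333 m.
Layer 3: sin θ = p·0.99 = 0.5715 → θ = 34.86°; offset = 20.3·tan 34.86° = 14.139 m.
Summing the layer offsets gives 27.889 m.

27.9 m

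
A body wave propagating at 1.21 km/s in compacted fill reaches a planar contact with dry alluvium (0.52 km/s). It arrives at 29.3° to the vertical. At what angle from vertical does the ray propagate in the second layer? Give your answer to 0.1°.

12.1°

sin θ₁/V₁ = sin θ₂/V₂ ⇒ sin θ₂ = 0.52·sin 29.3°/1.21 = 0.52·0.4894/1.21 = 0.2103.
θ₂ = arcsin 0.2103 = 12.14° from the normal.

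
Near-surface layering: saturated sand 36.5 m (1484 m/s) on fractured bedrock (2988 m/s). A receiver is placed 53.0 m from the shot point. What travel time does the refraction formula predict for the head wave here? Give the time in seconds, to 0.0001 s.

0.0604 s

θ_c = arcsin(V₁/V₂) = arcsin(1484/2988) = 29.78°, cos θ_c = 0.8679.
Intercept time tᵢ = 2h cos θ_c / V₁ = 2·36.5·0.8679/1484 = 0.04270 s.
t = x/V₂ + tᵢ = 53.0/2988 + 0.04270 = 0.06043 s.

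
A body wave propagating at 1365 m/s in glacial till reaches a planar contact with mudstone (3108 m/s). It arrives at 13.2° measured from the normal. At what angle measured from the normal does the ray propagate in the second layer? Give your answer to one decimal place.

sin θ₁/V₁ = sin θ₂/V₂ ⇒ sin θ₂ = 3108·sin 13.2°/1365 = 3108·0.2284/1365 = 0.5199.
θ₂ = sin⁻¹(0.5199) = 31.33° (from vertical).

31.3°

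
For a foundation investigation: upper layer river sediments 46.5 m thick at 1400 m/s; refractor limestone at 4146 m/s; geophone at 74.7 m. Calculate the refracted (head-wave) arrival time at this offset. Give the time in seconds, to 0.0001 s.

0.0805 s

t = x/V₂ + 2h·√(V₂²−V₁²)/(V₁V₂).
√(V₂²−V₁²) = √(4146²−1400²) = 3902.5 m/s; delay term = 2·46.5·3902.5/(1400·4146) = 0.06253 s.
t = 74.7/4146 + 0.06253 = 0.08054 s.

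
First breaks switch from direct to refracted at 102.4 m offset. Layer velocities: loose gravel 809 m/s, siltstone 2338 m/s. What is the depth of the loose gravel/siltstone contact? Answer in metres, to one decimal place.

h = (x_cross/2)·√((V₂−V₁)/(V₂+V₁)).
(V₂−V₁)/(V₂+V₁) = (2338−809)/(2338+809) = 0.4859; √ = 0.6970.
h = (102.4/2)·0.6970 = 35.69 m.

35.7 m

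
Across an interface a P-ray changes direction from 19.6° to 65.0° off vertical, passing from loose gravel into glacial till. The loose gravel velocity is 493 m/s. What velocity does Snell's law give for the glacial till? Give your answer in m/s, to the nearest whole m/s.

1332 m/s

Snell's law: sin 19.6°/V₁ = sin 65.0°/V₂.
V₂ = V₁·sin 65.0°/sin 19.6° = 493 × 2.7018 = 1331.96 m/s.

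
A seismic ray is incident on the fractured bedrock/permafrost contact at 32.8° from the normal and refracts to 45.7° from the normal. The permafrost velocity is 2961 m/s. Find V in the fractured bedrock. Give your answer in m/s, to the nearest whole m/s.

Snell's law: sin 32.8°/V₁ = sin 45.7°/V₂.
V₁ = V₂·sin 32.8°/sin 45.7° = 2961 × 0.7569 = 2241.18 m/s.

2241 m/s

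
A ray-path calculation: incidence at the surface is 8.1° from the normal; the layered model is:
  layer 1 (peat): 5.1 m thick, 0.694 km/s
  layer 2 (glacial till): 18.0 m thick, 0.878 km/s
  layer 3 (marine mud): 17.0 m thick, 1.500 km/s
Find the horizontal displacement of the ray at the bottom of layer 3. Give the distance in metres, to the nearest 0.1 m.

9.4 m

Ray parameter p = sin 8.1° / 0.694 km/s = 2.0303e-01 s/km.
Layer 1: θ = 8.10°; offset = 5.1·tan 8.10° = 0.726 m.
Layer 2: sin θ = p·0.878 = 0.1783 → θ = 10.27°; offset = 18.0·tan 10.27° = 3.261 m.
Layer 3: sin θ = p·1.500 = 0.3045 → θ = 17.73°; offset = 17.0·tan 17.73° = 5.435 m.
Σ offsets = 9.422 m.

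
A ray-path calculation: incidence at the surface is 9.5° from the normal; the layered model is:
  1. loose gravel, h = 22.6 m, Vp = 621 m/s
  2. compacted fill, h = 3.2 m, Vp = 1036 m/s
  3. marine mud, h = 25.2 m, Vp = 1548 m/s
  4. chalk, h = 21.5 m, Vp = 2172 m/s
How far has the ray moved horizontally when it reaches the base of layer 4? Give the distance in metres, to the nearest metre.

31 m

p = sin θ₁/V₁ = sin 9.5°/621 = 2.6578e-04 s/m is conserved through the stack.
Layer 1: θ = 9.50°; offset = 22.6·tan 9.50° = 3.782 m.
Layer 2: sin θ = p·1036 = 0.2753 → θ = 15.98°; offset = 3.2·tan 15.98° = 0.917 m.
Layer 3: sin θ = p·1548 = 0.4114 → θ = 24.29°; offset = 25.2·tan 24.29° = 11.375 m.
Layer 4: sin θ = p·2172 = 0.5773 → θ = 35.26°; offset = 21.5·tan 35.26° = 15.200 m.
Summing the layer offsets gives 31.273 m.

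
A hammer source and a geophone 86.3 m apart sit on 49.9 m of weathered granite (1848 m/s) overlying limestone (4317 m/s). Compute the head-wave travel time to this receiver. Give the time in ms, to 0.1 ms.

t = x/V₂ + 2h·√(V₂²−V₁²)/(V₁V₂).
√(V₂²−V₁²) = √(4317²−1848²) = 3901.5 m/s; delay term = 2·49.9·3901.5/(1848·4317) = 0.04881 s.
t = 86.3/4317 + 0.04881 = 0.06880 s.

68.8 ms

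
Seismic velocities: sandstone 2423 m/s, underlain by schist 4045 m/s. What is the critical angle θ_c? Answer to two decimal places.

36.80°

At critical incidence the refracted ray runs along the interface (θ₂ = 90°), so sin θ_c = V₁/V₂.
θ_c = arcsin(2423/4045) = arcsin 0.5990 = 36.80°.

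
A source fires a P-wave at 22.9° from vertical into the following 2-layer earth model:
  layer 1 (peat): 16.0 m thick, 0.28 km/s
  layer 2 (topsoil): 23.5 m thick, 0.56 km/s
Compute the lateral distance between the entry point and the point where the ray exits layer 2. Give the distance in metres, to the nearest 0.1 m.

35.9 m

Apply Snell's law at each interface; in layer i the horizontal offset is hᵢ·tan θᵢ.
Layer 1: θ = 22.90°; offset = 16.0·tan 22.90° = 6.759 m.
Layer 2: sin θ = 0.56·sin 22.9°/0.28 = 0.7782, θ = 51.10°; offset = 23.5·tan 51.10° = 29.124 m.
Summing the layer offsets gives 35.883 m.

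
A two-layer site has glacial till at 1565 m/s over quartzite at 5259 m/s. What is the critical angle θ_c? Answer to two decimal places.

17.31°

Critical incidence: sin θ_c = V₁/V₂ = 1565/5259 = 0.2976.
θ_c = arcsin 0.2976 = 17.31°.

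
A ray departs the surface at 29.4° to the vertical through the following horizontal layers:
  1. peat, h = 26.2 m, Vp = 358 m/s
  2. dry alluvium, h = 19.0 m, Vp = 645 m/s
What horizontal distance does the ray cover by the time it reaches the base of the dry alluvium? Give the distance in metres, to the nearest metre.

51 m

Apply Snell's law at each interface; in layer i the horizontal offset is hᵢ·tan θᵢ.
Layer 1: θ = 29.40°; offset = 26.2·tan 29.40° = 14.763 m.
Layer 2: sin θ = 645·sin 29.4°/358 = 0.8844, θ = 62.18°; offset = 19.0·tan 62.18° = 36.012 m.
Σ offsets = 50.775 m.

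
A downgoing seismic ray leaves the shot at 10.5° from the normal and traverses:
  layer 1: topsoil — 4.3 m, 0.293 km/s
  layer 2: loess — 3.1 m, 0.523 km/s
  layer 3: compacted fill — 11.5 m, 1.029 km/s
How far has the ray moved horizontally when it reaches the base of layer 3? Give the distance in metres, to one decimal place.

11.4 m

Apply Snell's law at each interface; in layer i the horizontal offset is hᵢ·tan θᵢ.
Layer 1: θ = 10.50°; offset = 4.3·tan 10.50° = 0.797 m.
Layer 2: sin θ = 0.523·sin 10.5°/0.293 = 0.3253, θ = 18.98°; offset = 3.1·tan 18.98° = 1.066 m.
Layer 3: sin θ = 1.029·sin 10.5°/0.293 = 0.6400, θ = 39.79°; offset = 11.5·tan 39.79° = 9.579 m.
Σ offsets = 11.442 m.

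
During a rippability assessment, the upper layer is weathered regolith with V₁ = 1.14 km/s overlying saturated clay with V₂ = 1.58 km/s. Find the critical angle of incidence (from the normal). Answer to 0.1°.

46.2°

At critical incidence the refracted ray runs along the interface (θ₂ = 90°), so sin θ_c = V₁/V₂.
θ_c = arcsin(1.14/1.58) = arcsin 0.7215 = 46.18°.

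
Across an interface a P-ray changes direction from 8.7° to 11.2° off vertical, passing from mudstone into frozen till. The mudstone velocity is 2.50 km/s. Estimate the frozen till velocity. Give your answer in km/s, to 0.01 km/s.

Snell's law: sin 8.7°/V₁ = sin 11.2°/V₂.
V₂ = V₁·sin 11.2°/sin 8.7° = 2.50 × 1.2841 = 3.21 km/s.

3.21 km/s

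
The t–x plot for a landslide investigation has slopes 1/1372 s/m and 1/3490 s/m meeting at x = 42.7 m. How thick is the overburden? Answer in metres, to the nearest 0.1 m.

14.1 m

h = (x_cross/2)·√((V₂−V₁)/(V₂+V₁)).
(V₂−V₁)/(V₂+V₁) = (3490−1372)/(3490+1372) = 0.4356; √ = 0.6600.
h = (42.7/2)·0.6600 = 14.09 m.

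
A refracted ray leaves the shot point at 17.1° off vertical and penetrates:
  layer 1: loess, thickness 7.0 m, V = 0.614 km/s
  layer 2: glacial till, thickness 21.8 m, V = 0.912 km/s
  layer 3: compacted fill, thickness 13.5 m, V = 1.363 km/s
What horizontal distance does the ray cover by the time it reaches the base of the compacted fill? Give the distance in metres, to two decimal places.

Ray parameter p = sin 17.1° / 0.614 km/s = 4.7889e-01 s/km.
Layer 1: θ = 17.10°; offset = 7.0·tan 17.10° = 2.1535 m.
Layer 2: sin θ = p·0.912 = 0.4368 → θ = 25.90°; offset = 21.8·tan 25.90° = 10.5840 m.
Layer 3: sin θ = p·1.363 = 0.6527 → θ = 40.75°; offset = 13.5·tan 40.75° = 11.6315 m.
Summing the layer offsets gives 24.3689 m.

24.37 m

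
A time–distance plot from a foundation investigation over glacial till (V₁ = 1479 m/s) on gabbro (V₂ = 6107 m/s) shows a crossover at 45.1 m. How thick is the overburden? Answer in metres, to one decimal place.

h = (x_cross/2)·√((V₂−V₁)/(V₂+V₁)).
(V₂−V₁)/(V₂+V₁) = (6107−1479)/(6107+1479) = 0.6101; √ = 0.7811.
h = (45.1/2)·0.7811 = 17.61 m.

17.6 m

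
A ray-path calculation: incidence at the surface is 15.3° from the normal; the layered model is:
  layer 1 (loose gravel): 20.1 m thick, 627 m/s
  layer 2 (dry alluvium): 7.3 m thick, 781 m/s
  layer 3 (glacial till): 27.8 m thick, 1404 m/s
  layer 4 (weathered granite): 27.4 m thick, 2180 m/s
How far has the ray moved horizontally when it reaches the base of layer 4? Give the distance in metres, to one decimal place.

91.6 m

p = sin θ₁/V₁ = sin 15.3°/627 = 4.2085e-04 s/m is conserved through the stack.
Layer 1: θ = 15.30°; offset = 20.1·tan 15.30° = 5.499 m.
Layer 2: sin θ = p·781 = 0.3287 → θ = 19.19°; offset = 7.3·tan 19.19° = 2.541 m.
Layer 3: sin θ = p·1404 = 0.5909 → θ = 36.22°; offset = 27.8·tan 36.22° = 20.361 m.
Layer 4: sin θ = p·2180 = 0.9175 → θ = 66.56°; offset = 27.4·tan 66.56° = 63.186 m.
Total horizontal offset = 91.586 m.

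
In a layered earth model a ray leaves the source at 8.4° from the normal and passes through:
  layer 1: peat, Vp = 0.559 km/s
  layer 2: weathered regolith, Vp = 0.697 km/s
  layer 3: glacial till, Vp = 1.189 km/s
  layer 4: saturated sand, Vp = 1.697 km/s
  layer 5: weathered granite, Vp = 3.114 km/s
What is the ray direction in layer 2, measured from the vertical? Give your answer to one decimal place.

10.5°

Ray parameter p = sin 8.4° / 0.559 = 2.6133e-01 s/km.
sin θ_2 = p·V_2 = 2.6133e-01 × 0.697 = 0.1821.
θ_2 = 10.49° from the vertical.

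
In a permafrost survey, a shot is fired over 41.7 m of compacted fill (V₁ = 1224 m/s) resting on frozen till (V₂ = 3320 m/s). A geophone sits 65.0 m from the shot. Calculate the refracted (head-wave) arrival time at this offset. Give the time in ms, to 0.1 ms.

θ_c = arcsin(V₁/V₂) = arcsin(1224/3320) = 21.63°, cos θ_c = 0.9296.
Intercept time tᵢ = 2h cos θ_c / V₁ = 2·41.7·0.9296/1224 = 0.06334 s.
t = x/V₂ + tᵢ = 65.0/3320 + 0.06334 = 0.08292 s.

82.9 ms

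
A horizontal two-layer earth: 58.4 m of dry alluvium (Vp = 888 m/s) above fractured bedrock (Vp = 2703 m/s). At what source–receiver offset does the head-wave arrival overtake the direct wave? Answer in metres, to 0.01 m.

x_cross = 2h·√((V₂+V₁)/(V₂−V₁)).
(V₂+V₁)/(V₂−V₁) = (2703+888)/(2703−888) = 1.9785; √ = 1.4066.
x_cross = 2·58.4·1.4066 = 164.29 m.

164.29 m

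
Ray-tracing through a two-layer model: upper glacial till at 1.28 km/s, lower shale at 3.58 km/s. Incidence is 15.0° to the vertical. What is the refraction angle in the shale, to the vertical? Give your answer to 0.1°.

sin θ₁/V₁ = sin θ₂/V₂ ⇒ sin θ₂ = 3.58·sin 15.0°/1.28 = 3.58·0.2588/1.28 = 0.7239.
θ₂ = arcsin 0.7239 = 46.38° from the normal.

46.4°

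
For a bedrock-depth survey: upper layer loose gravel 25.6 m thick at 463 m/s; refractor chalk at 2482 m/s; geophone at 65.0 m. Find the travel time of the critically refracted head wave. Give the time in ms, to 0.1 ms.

θ_c = arcsin(V₁/V₂) = arcsin(463/2482) = 10.75°, cos θ_c = 0.9824.
Intercept time tᵢ = 2h cos θ_c / V₁ = 2·25.6·0.9824/463 = 0.10864 s.
t = x/V₂ + tᵢ = 65.0/2482 + 0.10864 = 0.13483 s.

134.8 ms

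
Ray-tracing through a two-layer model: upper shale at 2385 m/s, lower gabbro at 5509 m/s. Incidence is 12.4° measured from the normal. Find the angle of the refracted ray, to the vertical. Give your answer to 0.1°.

29.7°

sin θ₁/V₁ = sin θ₂/V₂ ⇒ sin θ₂ = 5509·sin 12.4°/2385 = 5509·0.2147/2385 = 0.4960.
θ₂ = arcsin 0.4960 = 29.74° from the normal.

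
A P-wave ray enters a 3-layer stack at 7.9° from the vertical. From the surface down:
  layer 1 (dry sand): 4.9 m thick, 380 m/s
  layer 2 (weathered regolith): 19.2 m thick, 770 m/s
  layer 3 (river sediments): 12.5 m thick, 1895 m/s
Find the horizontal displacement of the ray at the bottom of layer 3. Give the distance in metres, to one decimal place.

Apply Snell's law at each interface; in layer i the horizontal offset is hᵢ·tan θᵢ.
Layer 1: θ = 7.90°; offset = 4.9·tan 7.90° = 0.680 m.
Layer 2: sin θ = 770·sin 7.9°/380 = 0.2785, θ = 16.17°; offset = 19.2·tan 16.17° = 5.568 m.
Layer 3: sin θ = 1895·sin 7.9°/380 = 0.6854, θ = 43.27°; offset = 12.5·tan 43.27° = 11.766 m.
Summing the layer offsets gives 18.014 m.

18.0 m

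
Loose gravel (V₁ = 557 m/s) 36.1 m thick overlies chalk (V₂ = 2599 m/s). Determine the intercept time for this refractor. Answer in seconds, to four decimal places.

0.1266 s

tᵢ = 2h·√(V₂²−V₁²)/(V₁V₂).
√(V₂²−V₁²) = √(2599²−557²) = 2538.6 m/s.
tᵢ = 2·36.1·2538.6/(557·2599) = 0.12661 s.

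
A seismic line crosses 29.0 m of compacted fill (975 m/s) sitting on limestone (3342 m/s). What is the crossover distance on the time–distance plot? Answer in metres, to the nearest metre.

78 m

x_cross = 2h·√((V₂+V₁)/(V₂−V₁)).
(V₂+V₁)/(V₂−V₁) = (3342+975)/(3342−975) = 1.8238; √ = 1.3505.
x_cross = 2·29.0·1.3505 = 78.33 m.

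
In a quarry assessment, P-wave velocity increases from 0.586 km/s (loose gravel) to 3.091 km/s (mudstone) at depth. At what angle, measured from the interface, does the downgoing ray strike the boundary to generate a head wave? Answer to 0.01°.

79.07°

At critical incidence the refracted ray runs along the interface (θ₂ = 90°), so sin θ_c = V₁/V₂.
θ_c = arcsin(0.586/3.091) = arcsin 0.1896 = 10.93°.
Measured from the interface: 90° − 10.93° = 79.07°.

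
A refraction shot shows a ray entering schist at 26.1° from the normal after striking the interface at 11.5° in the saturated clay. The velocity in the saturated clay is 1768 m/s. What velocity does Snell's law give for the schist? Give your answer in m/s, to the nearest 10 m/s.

3900 m/s

Snell's law: sin 11.5°/V₁ = sin 26.1°/V₂.
V₂ = V₁·sin 26.1°/sin 11.5° = 1768 × 2.2067 = 3901.39 m/s.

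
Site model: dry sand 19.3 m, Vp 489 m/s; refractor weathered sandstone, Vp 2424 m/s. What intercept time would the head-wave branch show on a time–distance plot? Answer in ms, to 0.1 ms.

77.3 ms

tᵢ = 2h·√(V₂²−V₁²)/(V₁V₂).
√(V₂²−V₁²) = √(2424²−489²) = 2374.2 m/s.
tᵢ = 2·19.3·2374.2/(489·2424) = 0.07731 s.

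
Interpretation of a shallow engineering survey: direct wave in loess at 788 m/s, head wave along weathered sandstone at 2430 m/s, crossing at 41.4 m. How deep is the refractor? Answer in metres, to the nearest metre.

x_cross = 2h·√((V₂+V₁)/(V₂−V₁)) → h = x_cross / (2·√((V₂+V₁)/(V₂−V₁))).
√((V₂+V₁)/(V₂−V₁)) = √((2430+788)/(2430−788)) = 1.3999.
h = 41.4 / (2·1.3999) = 14.79 m.

15 m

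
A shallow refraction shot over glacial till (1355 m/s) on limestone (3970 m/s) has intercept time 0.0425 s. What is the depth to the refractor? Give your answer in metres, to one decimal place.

30.6 m

h = tᵢ·V₁·V₂ / (2·√(V₂²−V₁²)).
√(V₂²−V₁²) = √(3970² − 1355²) = 3731.6 m/s.
h = 0.0425 s × 1355 × 3970 / (2 × 3731.6) = 30.63 m.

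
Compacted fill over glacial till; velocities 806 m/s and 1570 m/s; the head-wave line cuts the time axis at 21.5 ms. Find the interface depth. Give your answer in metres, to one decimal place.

10.1 m

θ_c = arcsin(806/1570) = 30.89°; cos θ_c = 0.8582.
tᵢ = 2h cos θ_c/V₁ ⇒ h = tᵢ·V₁/(2 cos θ_c) = 0.0215·806/(2·0.8582) = 10.10 m.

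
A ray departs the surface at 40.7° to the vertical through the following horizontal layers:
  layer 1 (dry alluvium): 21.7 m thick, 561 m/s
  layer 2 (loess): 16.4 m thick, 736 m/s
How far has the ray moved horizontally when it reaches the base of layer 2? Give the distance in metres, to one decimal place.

p = sin θ₁/V₁ = sin 40.7°/561 = 1.1624e-03 s/m is conserved through the stack.
Layer 1: θ = 40.70°; offset = 21.7·tan 40.70° = 18.665 m.
Layer 2: sin θ = p·736 = 0.8555 → θ = 58.82°; offset = 16.4·tan 58.82° = 27.098 m.
Σ offsets = 45.762 m.

45.8 m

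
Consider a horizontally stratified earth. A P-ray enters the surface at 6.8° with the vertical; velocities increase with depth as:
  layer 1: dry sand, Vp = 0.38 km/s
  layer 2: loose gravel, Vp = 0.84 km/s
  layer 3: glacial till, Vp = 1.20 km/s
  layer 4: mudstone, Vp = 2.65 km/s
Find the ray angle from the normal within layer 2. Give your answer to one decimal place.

15.2°

Ray parameter p = sin 6.8° / 0.38 = 3.1159e-01 s/km.
sin θ_2 = p·V_2 = 3.1159e-01 × 0.84 = 0.2617.
θ_2 = arcsin 0.2617 = 15.17°.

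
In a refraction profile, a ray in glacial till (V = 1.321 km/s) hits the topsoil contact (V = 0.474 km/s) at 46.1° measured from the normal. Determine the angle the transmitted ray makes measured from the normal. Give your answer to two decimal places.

Snell's law: sin θ₂ = (V₂/V₁)·sin θ₁ = (0.474/1.321)·sin 46.1° = 0.2585.
θ₂ = sin⁻¹(0.2585) = 14.98° (from vertical).

14.98°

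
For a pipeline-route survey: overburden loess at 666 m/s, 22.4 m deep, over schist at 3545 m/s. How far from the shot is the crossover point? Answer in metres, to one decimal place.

θ_c = arcsin(666/3545) = 10.83°, so cos θ_c = 0.9822 and tᵢ = 2h cos θ_c/V₁ = 0.0661 s.
At crossover x/V₁ = x/V₂ + tᵢ ⇒ x = tᵢ/(1/V₁ − 1/V₂) = 0.06607/(1.5015e-03 − 2.8209e-04) = 54.18 m.

54.2 m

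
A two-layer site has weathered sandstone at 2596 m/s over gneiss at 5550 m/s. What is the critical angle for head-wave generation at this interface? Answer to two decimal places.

At critical incidence the refracted ray runs along the interface (θ₂ = 90°), so sin θ_c = V₁/V₂.
θ_c = arcsin(2596/5550) = arcsin 0.4677 = 27.89°.

27.89°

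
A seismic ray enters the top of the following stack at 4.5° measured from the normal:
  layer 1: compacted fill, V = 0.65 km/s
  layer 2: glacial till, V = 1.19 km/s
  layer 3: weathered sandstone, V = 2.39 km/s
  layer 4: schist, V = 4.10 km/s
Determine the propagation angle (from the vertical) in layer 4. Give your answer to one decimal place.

Ray parameter p = sin 4.5° / 0.65 = 1.2071e-01 s/km.
sin θ_4 = p·V_4 = 1.2071e-01 × 4.10 = 0.4949.
θ_4 = arcsin 0.4949 = 29.66°.

29.7°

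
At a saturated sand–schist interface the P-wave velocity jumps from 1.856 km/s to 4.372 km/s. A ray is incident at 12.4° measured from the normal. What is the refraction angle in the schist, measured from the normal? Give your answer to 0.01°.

Snell's law: sin θ₂ = (V₂/V₁)·sin θ₁ = (4.372/1.856)·sin 12.4° = 0.5058.
θ₂ = arcsin 0.5058 = 30.39° from the normal.

30.39°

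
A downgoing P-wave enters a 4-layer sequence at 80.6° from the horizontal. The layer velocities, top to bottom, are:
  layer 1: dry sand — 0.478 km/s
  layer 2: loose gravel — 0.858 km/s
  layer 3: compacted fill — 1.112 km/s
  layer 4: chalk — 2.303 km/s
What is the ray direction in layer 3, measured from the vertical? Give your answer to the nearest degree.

From the normal: θ₁ = 90° − 80.6° = 9.4°.
Snell's law across each interface conserves sin θ / V, so sin θ_3 = V_3·sin θ₁/V₁.
sin θ_3 = 1.112 × sin 9.4° / 0.478 = 0.3800.
θ_3 = arcsin 0.3800 = 22.33°.

22°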